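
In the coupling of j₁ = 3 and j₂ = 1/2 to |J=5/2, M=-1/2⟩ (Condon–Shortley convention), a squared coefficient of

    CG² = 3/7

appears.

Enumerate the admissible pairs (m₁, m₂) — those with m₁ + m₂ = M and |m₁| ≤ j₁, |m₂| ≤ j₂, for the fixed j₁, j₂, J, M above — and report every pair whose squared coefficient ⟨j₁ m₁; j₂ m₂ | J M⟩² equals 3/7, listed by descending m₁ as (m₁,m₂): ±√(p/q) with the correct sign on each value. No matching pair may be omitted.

Admissible pairs with m₁+m₂ = M = -1/2: (-1,1/2), (0,-1/2)
  (m₁,m₂)=(0,-1/2): CG² = 3/7, CG = +√(3/7)   ← matches the target
  (m₁,m₂)=(-1,1/2): CG² = 4/7, CG = −√(4/7)
Pairs with CG² = 3/7: (0,-1/2): +√(3/7)

(0,-1/2): +√(3/7)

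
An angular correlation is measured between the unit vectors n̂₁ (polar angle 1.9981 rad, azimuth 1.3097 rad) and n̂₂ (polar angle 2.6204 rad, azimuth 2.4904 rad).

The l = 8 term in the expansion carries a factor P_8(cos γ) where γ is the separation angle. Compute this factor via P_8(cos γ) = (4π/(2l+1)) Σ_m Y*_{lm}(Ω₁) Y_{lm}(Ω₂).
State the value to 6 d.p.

0.018422

Addition theorem: P_8(cos γ) = (4π/17) Σ_m Y*_{lm}(Ω₁) Y_{lm}(Ω₂), m = −8…8:
  m=-8: Y*=(-0.120100, -0.210747)  Y=(0.000929, -0.001711)  product (-0.000472, 0.000010)
  m=-7: Y*=(0.427324, -0.112250)  Y=(-0.002081, -0.013405)  product (-0.002394, -0.005495)
  m=-6: Y*=(-0.001422, 0.337097)  Y=(-0.042518, -0.040864)  product (0.013836, -0.014275)
  m=-5: Y*=(0.086056, 0.023383)  Y=(-0.177552, -0.020396)  product (-0.014802, -0.005907)
  m=-4: Y*=(-0.180509, 0.310630)  Y=(-0.325404, 0.193654)  product (-0.001416, -0.136037)
  m=-3: Y*=(-0.060644, -0.060900)  Y=(-0.192272, 0.477527)  product (0.040742, -0.017250)
  m=-2: Y*=(-0.271846, 0.156441)  Y=(0.079862, 0.290358)  product (-0.067134, -0.066439)
  m=-1: Y*=(-0.039169, -0.146593)  Y=(-0.198123, -0.150987)  product (-0.014373, 0.034957)
  m=+0: Y*=(-0.292974, -0.000000)  Y=(-0.399190, 0.000000)  product (0.116952, 0.000000)
  m=+1: Y*=(0.039169, -0.146593)  Y=(0.198123, -0.150987)  product (-0.014373, -0.034957)
  m=+2: Y*=(-0.271846, -0.156441)  Y=(0.079862, -0.290358)  product (-0.067134, 0.066439)
  m=+3: Y*=(0.060644, -0.060900)  Y=(0.192272, 0.477527)  product (0.040742, 0.017250)
  m=+4: Y*=(-0.180509, -0.310630)  Y=(-0.325404, -0.193654)  product (-0.001416, 0.136037)
  m=+5: Y*=(-0.086056, 0.023383)  Y=(0.177552, -0.020396)  product (-0.014802, 0.005907)
  m=+6: Y*=(-0.001422, -0.337097)  Y=(-0.042518, 0.040864)  product (0.013836, 0.014275)
  m=+7: Y*=(-0.427324, -0.112250)  Y=(0.002081, -0.013405)  product (-0.002394, 0.005495)
  m=+8: Y*=(-0.120100, 0.210747)  Y=(0.000929, 0.001711)  product (-0.000472, -0.000010)
Σ over m = (0.024921, -0.000000); ×(4π/17) → (0.018422, -0.000000). Real part: 0.018422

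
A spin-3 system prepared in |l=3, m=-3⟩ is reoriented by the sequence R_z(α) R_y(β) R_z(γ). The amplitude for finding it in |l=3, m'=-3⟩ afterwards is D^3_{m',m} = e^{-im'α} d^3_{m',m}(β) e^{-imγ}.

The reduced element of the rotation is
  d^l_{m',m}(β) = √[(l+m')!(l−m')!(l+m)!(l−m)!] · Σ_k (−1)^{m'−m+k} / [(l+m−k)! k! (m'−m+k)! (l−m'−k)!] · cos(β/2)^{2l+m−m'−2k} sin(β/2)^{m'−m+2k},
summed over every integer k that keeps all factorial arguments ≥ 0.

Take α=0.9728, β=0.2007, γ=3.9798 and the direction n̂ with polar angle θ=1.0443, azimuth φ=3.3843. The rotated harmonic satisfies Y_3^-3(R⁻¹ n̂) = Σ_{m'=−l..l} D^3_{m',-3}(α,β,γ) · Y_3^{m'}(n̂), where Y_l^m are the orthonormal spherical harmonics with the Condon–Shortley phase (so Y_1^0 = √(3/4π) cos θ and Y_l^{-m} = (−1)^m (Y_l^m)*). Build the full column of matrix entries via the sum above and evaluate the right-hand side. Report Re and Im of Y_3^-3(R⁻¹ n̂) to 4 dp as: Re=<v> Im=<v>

Need the full column D^3_{m',-3} for m'=−3..3 at α=0.9728, β=0.2007, γ=3.9798.
cos(β/2)=0.994969, sin(β/2)=0.100182
d^3_{-3,-3}: single k=0 term ⇒ +0.970192;  D = -0.640191+0.728991i
d^3_{-2,-3}: single k=0 term ⇒ -0.239283;  D = -0.059702-0.231716i
d^3_{-1,-3}: single k=0 term ⇒ +0.038094;  D = +0.035839+0.012913i
d^3_{0,-3}: single k=0 term ⇒ -0.004429;  D = -0.003587+0.002598i
d^3_{1,-3}: single k=0 term ⇒ +0.000386;  D = -0.000011-0.000386i
d^3_{2,-3}: single k=0 term ⇒ -0.000025;  D = +0.000021+0.000013i
d^3_{3,-3}: single k=0 term ⇒ +0.000001;  D = -0.000001+0.000000i
Y_3^{m'}(θ=1.0443,φ=3.3843) and Σ D·Y over m':
  (-0.6402+0.7290i)·(-0.2013+0.1794i)  (-0.0597-0.2317i)·(+0.3395-0.1791i)  (+0.0358+0.0129i)·(-0.0712+0.0176i)  (-0.0036+0.0026i)·(-0.3258+0.0000i)  (-0.0000-0.0004i)·(+0.0712+0.0176i)  (+0.0000+0.0000i)·(+0.3395+0.1791i)  (-0.0000+0.0000i)·(+0.2013+0.1794i)
Y_3^-3(R⁻¹ n̂) = -0.065332-0.330725i

Re=-0.0653 Im=-0.3307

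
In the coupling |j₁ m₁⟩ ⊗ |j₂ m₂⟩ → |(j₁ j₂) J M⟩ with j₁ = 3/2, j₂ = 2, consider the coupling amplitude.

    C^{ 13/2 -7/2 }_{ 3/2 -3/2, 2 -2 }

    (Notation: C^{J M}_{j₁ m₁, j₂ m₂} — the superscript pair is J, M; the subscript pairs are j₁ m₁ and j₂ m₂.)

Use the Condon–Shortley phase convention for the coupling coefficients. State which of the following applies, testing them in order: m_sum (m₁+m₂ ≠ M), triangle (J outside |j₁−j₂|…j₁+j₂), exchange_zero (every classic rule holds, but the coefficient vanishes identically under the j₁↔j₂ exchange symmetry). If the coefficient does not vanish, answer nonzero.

triangle

m-sum: m₁+m₂ = -3/2+(-2) = -7/2, M = -7/2  ✓
triangle: need |j₁−j₂| ≤ J ≤ j₁+j₂, i.e. J ∈ [1/2, 7/2]; J = 13/2 is outside ✗ ⇒ coefficient is 0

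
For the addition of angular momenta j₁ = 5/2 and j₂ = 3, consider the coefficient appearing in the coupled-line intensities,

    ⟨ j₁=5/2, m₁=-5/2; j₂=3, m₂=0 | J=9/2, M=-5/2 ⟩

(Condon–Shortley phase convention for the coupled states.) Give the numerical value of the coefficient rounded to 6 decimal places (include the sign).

√[10·1!4!5!/11! · 0!5!3!3!2!7!] = √(345600/11)
  +(−1)^1/∏(1,0,4,2,0,3)! = -1/288  (running -1/288)
⟨..|..⟩ = √(345600/11)·(-1/288) = -0.615457

-0.615457  (= −√(25/66))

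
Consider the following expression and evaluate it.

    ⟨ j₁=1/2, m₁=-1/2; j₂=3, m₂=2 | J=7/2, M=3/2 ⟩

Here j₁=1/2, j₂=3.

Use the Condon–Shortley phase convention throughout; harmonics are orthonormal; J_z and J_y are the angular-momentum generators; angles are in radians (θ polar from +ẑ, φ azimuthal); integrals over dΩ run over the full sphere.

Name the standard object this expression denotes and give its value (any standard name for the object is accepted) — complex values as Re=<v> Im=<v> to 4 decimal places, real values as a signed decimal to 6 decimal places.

This is a Clebsch–Gordan (vector-coupling) coefficient.
triangle: 0!·1!·6!/8! = 720/40320
(j±m)!: 0!·1!·5!·1!·5!·2! = 28800
prefactor² = (2J+1)·Δ·N² = 28800/7
  k=0: +1/(0!·0!·1!·5!·0!·1!) = 1/120
Σ = 1/120  ⇒  CG² = 28800/7·(1/120)² = 2/7
CG = +√(2/7) = +0.534522

Clebsch–Gordan coefficient, +√(2/7) ≈ +0.534522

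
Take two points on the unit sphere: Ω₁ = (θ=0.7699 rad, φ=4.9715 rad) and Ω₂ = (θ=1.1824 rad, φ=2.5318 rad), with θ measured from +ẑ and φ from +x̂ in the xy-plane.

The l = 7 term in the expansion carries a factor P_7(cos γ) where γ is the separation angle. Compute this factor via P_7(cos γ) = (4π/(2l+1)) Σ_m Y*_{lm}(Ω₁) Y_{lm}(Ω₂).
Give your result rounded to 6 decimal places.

Summing Y*_{l m}(θ₁,φ₁)·Y_{l m}(θ₂,φ₂) over m ∈ [−7, 7]; prefactor 4π/(2·7+1) = 0.837758:
  m=-7: Y*=(-0.038424, -0.009524)  Y=(0.124902, 0.262686)  product (-0.002297, -0.011283)
  m=-6: Y*=(-0.002464, -0.152763)  Y=(-0.387088, -0.220176)  product (-0.032681, 0.059675)
  m=-5: Y*=(0.328964, -0.092902)  Y=(0.214470, -0.019923)  product (0.068702, -0.026479)
  m=-4: Y*=(0.233158, 0.393996)  Y=(0.176747, -0.149605)  product (0.100154, 0.034756)
  m=-3: Y*=(-0.182594, 0.185563)  Y=(-0.079041, 0.298828)  product (-0.041019, -0.069231)
  m=-2: Y*=(0.175141, 0.099866)  Y=(0.037810, 0.103194)  product (-0.003683, 0.021849)
  m=-1: Y*=(-0.093189, 0.351565)  Y=(-0.263895, -0.184360)  product (0.089407, -0.075596)
  m=+0: Y*=(0.097714, -0.000000)  Y=(-0.072718, 0.000000)  product (-0.007106, 0.000000)
  m=+1: Y*=(0.093189, 0.351565)  Y=(0.263895, -0.184360)  product (0.089407, 0.075596)
  m=+2: Y*=(0.175141, -0.099866)  Y=(0.037810, -0.103194)  product (-0.003683, -0.021849)
  m=+3: Y*=(0.182594, 0.185563)  Y=(0.079041, 0.298828)  product (-0.041019, 0.069231)
  m=+4: Y*=(0.233158, -0.393996)  Y=(0.176747, 0.149605)  product (0.100154, -0.034756)
  m=+5: Y*=(-0.328964, -0.092902)  Y=(-0.214470, -0.019923)  product (0.068702, 0.026479)
  m=+6: Y*=(-0.002464, 0.152763)  Y=(-0.387088, 0.220176)  product (-0.032681, -0.059675)
  m=+7: Y*=(0.038424, -0.009524)  Y=(-0.124902, 0.262686)  product (-0.002297, 0.011283)
Σ over m = (0.350058, 0.000000); ×(4π/15) → (0.293264, 0.000000). Real part: 0.293264

0.293264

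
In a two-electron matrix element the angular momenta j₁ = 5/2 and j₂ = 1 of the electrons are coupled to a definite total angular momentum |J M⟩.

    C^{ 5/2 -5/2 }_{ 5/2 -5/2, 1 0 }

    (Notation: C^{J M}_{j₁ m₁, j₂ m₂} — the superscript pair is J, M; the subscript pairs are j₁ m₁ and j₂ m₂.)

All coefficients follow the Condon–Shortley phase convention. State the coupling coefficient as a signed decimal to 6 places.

j₁+j₂−J=1  J+j₁−j₂=4  J−j₁+j₂=1  j₁+j₂+J+1=7
(j₁±m₁, j₂±m₂, J±M) = (0,5,1,1,0,5)
P² = 2880/7
sum k=1..1:
  [1] −1/24 = -1/24
S = -1/24
C² = P²·S² = 5/7 ; C = -0.845154

-0.845154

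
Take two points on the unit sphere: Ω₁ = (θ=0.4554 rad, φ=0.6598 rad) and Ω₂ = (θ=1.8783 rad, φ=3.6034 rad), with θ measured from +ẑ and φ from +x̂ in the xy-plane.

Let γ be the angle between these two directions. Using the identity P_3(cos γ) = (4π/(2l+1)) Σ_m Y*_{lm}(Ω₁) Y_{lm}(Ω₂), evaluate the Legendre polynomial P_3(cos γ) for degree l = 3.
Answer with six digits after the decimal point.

0.228302

Term-by-term m-sum for l=3 (normalisation 4π/7 = 1.795196):
  m=-3: Y*=(-0.014104, 0.032575)  Y=(-0.066578, 0.355033)  product (-0.010626, -0.007176)
  m=-2: Y*=(0.044132, 0.171976)  Y=(-0.169423, 0.224174)  product (-0.046029, -0.019243)
  m=-1: Y*=(0.340607, 0.264237)  Y=(0.149438, -0.074376)  product (0.070552, 0.014154)
  m=+0: Y*=(0.346132, -0.000000)  Y=(0.287118, 0.000000)  product (0.099381, 0.000000)
  m=+1: Y*=(-0.340607, 0.264237)  Y=(-0.149438, -0.074376)  product (0.070552, -0.014154)
  m=+2: Y*=(0.044132, -0.171976)  Y=(-0.169423, -0.224174)  product (-0.046029, 0.019243)
  m=+3: Y*=(0.014104, 0.032575)  Y=(0.066578, 0.355033)  product (-0.010626, 0.007176)
Σ over m = (0.127174, 0.000000); ×(4π/7) → (0.228302, 0.000000). Real part: 0.228302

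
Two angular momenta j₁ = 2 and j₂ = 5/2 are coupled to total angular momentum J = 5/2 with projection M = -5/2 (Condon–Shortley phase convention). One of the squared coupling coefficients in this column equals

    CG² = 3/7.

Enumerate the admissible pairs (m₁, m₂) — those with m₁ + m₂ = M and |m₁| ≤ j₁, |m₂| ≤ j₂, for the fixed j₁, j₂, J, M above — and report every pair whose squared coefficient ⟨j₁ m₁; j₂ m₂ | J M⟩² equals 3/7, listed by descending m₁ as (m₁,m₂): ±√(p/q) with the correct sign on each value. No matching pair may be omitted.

Admissible pairs with m₁+m₂ = M = -5/2: (-2,-1/2), (-1,-3/2), (0,-5/2)
  (m₁,m₂)=(0,-5/2): CG² = 5/14, CG = +√(5/14)
  (m₁,m₂)=(-1,-3/2): CG² = 3/7, CG = −√(3/7)   ← matches the target
  (m₁,m₂)=(-2,-1/2): CG² = 3/14, CG = +√(3/14)
Pairs with CG² = 3/7: (-1,-3/2): −√(3/7)

(-1,-3/2): −√(3/7)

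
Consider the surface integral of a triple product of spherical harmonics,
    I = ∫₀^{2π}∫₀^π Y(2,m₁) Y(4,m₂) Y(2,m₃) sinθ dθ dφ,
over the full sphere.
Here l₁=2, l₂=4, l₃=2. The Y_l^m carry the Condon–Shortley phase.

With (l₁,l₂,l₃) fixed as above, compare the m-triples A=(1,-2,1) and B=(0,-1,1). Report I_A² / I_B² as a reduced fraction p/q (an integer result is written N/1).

Same 2,4,2: normalisation and zero-m 3j drop out of the ratio.
A: Δ: 4! 0! 4! / 9! → 1/630; sum: t=1:−1/36 = -1/36; 3j²(2 4 2; 1 -2 1) = Δ·Π!·Σ² = 4/63  (sign +1)
B: Δ: 4! 0! 4! / 9! → 1/630; sum: t=2:+1/24 = 1/24; 3j²(2 4 2; 0 -1 1) = Δ·Π!·Σ² = 1/21  (sign -1)
I_A²/I_B² = (4/63)/(1/21) = 4/3

4/3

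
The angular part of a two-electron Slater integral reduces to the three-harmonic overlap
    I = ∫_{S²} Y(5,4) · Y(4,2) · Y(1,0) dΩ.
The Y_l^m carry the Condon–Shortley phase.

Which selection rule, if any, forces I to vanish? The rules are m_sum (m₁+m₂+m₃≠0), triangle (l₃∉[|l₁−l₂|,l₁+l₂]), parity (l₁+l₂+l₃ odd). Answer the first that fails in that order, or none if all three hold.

m₁+m₂+m₃ = 4 + 2 + 0 = 6  ✗
triangle: |5−4|=1 ≤ l₃=1 ≤ 5+4=9
parity: l₁+l₂+l₃ = 10 is even

m_sum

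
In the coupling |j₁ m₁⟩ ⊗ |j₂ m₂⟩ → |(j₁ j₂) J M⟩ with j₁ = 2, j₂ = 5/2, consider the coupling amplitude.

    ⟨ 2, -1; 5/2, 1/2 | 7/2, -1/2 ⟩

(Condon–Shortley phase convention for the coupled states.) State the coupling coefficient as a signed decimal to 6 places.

−√(14/45) ≈ -0.557773

j₁+j₂−J=1  J+j₁−j₂=3  J−j₁+j₂=4  j₁+j₂+J+1=9
(j₁±m₁, j₂±m₂, J±M) = (1,3,3,2,3,4)
P² = 1152/35
sum k=0..1:
  [0] +1/36 = 1/36
  [1] −1/8 = -1/8
S = -7/72
C² = P²·S² = 14/45 ; C = -0.557773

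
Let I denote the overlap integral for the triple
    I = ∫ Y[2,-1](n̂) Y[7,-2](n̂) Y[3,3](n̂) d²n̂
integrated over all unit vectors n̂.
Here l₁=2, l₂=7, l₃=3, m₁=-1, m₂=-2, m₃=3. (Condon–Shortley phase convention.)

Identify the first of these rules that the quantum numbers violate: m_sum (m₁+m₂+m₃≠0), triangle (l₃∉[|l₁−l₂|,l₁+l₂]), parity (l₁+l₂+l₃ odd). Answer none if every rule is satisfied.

triangle

azimuthal sum: -1 − 2 + 3 = 0  ✓
l₃ must lie in [5,9]; have l₃=3  ✗
L = 2 + 7 + 3 = 12 (even)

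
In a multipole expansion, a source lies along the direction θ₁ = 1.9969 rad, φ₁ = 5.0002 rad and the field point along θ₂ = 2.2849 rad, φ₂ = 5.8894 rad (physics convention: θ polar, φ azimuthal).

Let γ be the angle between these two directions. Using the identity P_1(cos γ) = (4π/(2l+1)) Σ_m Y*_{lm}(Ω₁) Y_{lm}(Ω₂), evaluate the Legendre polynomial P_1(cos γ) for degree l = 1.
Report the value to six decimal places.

0.704236

Summing Y*_{l m}(θ₁,φ₁)·Y_{l m}(θ₂,φ₂) over m ∈ [−1, 1]; prefactor 4π/(2·1+1) = 4.188790:
  m=-1: Y*=0.08930 - 0.30166j  Y=0.24110 + 0.10017j  product 0.05175 - 0.06379j
  m=+0: Y*=-0.20195 + 0.00000j  Y=-0.32001 + 0.00000j  product 0.06463 + 0.00000j
  m=+1: Y*=-0.08930 - 0.30166j  Y=-0.24110 + 0.10017j  product 0.05175 + 0.06379j
Accumulated sum 0.16812 + 0.00000j; after 4π/(2l+1) scaling, 0.70424 + 0.00000j ⇒ P_1 = 0.704236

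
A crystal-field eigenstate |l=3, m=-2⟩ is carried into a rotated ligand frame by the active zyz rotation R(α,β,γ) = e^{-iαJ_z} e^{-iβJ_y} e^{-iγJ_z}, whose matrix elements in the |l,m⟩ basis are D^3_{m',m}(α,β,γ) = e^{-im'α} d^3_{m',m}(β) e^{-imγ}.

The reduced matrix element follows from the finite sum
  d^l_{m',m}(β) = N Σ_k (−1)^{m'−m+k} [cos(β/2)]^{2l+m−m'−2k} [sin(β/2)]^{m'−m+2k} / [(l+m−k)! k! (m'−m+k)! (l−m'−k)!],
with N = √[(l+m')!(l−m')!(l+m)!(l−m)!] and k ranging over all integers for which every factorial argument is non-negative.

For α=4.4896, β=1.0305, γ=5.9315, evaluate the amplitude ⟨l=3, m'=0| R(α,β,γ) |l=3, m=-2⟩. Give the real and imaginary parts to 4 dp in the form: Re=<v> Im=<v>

Re=0.3951 Im=-0.3350

Split into d^3_{0,-2}(β=1.0305) × two z-phases.
c=cos(1.030500/2)=0.870170, s=sin(1.030500/2)=0.492752; N=√[6·6·1·120]=65.726707
k∈{0,1} keeps every argument non-negative
  k=0: (−1)^2·65.7267/(12)·0.8702^4·0.4928^2 = +0.762489
  k=1: (−1)^3·65.7267/(12)·0.8702^2·0.4928^4 = -0.244503
d^3_{0,-2}(1.0305) = +0.762489 -0.244503 = +0.517987
Attach z-rotation phases: D = e^{-i(0)(4.4896)}·(+0.517987)·e^{-i(-2)(5.9315)} = +0.395051-0.335030i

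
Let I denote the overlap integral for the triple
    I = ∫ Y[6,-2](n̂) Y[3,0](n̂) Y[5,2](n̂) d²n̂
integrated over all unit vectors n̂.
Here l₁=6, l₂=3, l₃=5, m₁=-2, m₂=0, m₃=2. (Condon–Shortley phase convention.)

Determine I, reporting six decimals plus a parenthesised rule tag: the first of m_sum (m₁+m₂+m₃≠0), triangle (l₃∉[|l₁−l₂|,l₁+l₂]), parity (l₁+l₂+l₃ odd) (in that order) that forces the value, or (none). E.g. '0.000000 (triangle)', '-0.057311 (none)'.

0.058844 (none)

Rules hold: Σm=0, L=14 even, 3≤5≤9.
N = 13·7·11 = 1001
Δ = 4!·8!·2!/15! = 1/675675
Racah Σ t=1..3: t=1:−1/8640 t=2:+1/2304 t=3:−1/8640 = 7/34560
⇒ 3j(6 3 5; 0 0 0)² = 7/429, sgn -1
Racah Σ t=1..3: t=1:−1/60480 t=2:+1/5760 t=3:−1/8640 = 1/24192
⇒ 3j(6 3 5; -2 0 2)² = 8/3003, sgn -1
4πI² = N·(3j₀)²·(3jₘ)² = 56/1287
I = +1·√(0.043512/4π) = 0.05884368
No selection rule forces the value: the integral is nonzero (none).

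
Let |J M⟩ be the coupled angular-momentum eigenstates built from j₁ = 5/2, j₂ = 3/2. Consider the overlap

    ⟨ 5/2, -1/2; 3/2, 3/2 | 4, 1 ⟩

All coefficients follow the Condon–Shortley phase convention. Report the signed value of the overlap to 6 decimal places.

triangle: 0!·5!·3!/9! = 720/362880
(j±m)!: 2!·3!·3!·0!·5!·3! = 51840
prefactor² = (2J+1)·Δ·N² = 6480/7
  k=0: +1/(0!·0!·3!·3!·2!·0!) = 1/72
Σ = 1/72  ⇒  CG² = 6480/7·(1/72)² = 5/28
CG = +√(5/28) = +0.422577

+√(5/28) ≈ +0.422577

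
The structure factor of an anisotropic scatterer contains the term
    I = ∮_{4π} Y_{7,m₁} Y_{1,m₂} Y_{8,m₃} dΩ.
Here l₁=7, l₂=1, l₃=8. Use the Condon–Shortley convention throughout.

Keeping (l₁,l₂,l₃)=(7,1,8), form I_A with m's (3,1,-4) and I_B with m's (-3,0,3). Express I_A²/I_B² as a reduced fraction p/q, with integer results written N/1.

6/5

l's match ⇒ only the (l;m) 3-j factors differ between A and B.
A: triangle coeff Δ(7,1,8) = 1/2040; Σ_t [0,0]: t=0:+1/174182400 = 1/174182400; (3j)²=11/340 [(7 1 8; 3 1 -4)], sign=+1
B: triangle coeff Δ(7,1,8) = 1/2040; Σ_t [0,0]: t=0:+1/87091200 = 1/87091200; (3j)²=11/408 [(7 1 8; -3 0 3)], sign=-1
I_A²/I_B² = (11/340)/(11/408) = 6/5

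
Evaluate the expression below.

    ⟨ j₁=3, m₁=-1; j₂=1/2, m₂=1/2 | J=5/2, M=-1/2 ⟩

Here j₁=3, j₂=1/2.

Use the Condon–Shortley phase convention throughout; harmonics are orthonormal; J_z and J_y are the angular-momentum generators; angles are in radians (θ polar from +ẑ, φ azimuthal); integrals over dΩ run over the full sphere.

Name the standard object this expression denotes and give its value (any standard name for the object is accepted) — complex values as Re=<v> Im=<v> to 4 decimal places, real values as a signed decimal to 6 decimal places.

This is a Clebsch–Gordan (vector-coupling) coefficient.
√[6·1!5!0!/7! · 2!4!1!0!2!3!] = √(576/7)
  +(−1)^1/∏(1,0,3,0,2,0)! = -1/12  (running -1/12)
⟨..|..⟩ = √(576/7)·(-1/12) = -0.755929

Clebsch–Gordan coefficient, −√(4/7) ≈ -0.755929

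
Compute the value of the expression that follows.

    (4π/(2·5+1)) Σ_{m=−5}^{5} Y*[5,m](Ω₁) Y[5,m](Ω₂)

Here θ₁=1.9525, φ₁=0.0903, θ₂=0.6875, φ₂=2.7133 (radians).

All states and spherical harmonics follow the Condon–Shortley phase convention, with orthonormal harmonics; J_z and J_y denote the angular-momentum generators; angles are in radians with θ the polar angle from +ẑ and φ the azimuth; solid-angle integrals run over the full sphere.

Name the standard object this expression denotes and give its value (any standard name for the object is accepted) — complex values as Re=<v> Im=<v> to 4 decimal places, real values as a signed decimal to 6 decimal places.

This sum is the spherical-harmonic addition theorem: it equals the Legendre polynomial P_l(cos γ) of the angle γ between the two directions.
Addition theorem: P_5(cos γ) = (4π/11) Σ_m Y*_{lm}(Ω₁) Y_{lm}(Ω₂), m = −5…5:
  term(m=-5) = 0.01302 - 0.00796j   from Y*(Ω₁)=0.28747 + 0.13940j, Y(Ω₂)=0.02581 - 0.04020j
  term(m=-4) = 0.03600 - 0.06534j   from Y*(Ω₁)=-0.37936 - 0.14331j, Y(Ω₂)=-0.02610 + 0.18211j
  term(m=-3) = -0.00040 - 0.02661j   from Y*(Ω₁)=0.06629 + 0.01841j, Y(Ω₂)=-0.10911 - 0.37115j
  term(m=-2) = 0.06743 + 0.11413j   from Y*(Ω₁)=0.31221 + 0.05701j, Y(Ω₂)=0.27358 + 0.31560j
  term(m=-1) = 0.00366 + 0.00209j   from Y*(Ω₁)=-0.15934 - 0.01443j, Y(Ω₂)=-0.02397 - 0.01094j
  term(m=+0) = 0.11094 + 0.00000j   from Y*(Ω₁)=-0.28316 + 0.00000j, Y(Ω₂)=-0.39179 + 0.00000j
  term(m=+1) = 0.00366 - 0.00209j   from Y*(Ω₁)=0.15934 - 0.01443j, Y(Ω₂)=0.02397 - 0.01094j
  term(m=+2) = 0.06743 - 0.11413j   from Y*(Ω₁)=0.31221 - 0.05701j, Y(Ω₂)=0.27358 - 0.31560j
  term(m=+3) = -0.00040 + 0.02661j   from Y*(Ω₁)=-0.06629 + 0.01841j, Y(Ω₂)=0.10911 - 0.37115j
  term(m=+4) = 0.03600 + 0.06534j   from Y*(Ω₁)=-0.37936 + 0.14331j, Y(Ω₂)=-0.02610 - 0.18211j
  term(m=+5) = 0.01302 + 0.00796j   from Y*(Ω₁)=-0.28747 + 0.13940j, Y(Ω₂)=-0.02581 - 0.04020j
Accumulated sum 0.35036 - 0.00000j; after 4π/(2l+1) scaling, 0.40025 - 0.00000j ⇒ P_5 = 0.400255

Legendre polynomial (addition theorem), +0.400255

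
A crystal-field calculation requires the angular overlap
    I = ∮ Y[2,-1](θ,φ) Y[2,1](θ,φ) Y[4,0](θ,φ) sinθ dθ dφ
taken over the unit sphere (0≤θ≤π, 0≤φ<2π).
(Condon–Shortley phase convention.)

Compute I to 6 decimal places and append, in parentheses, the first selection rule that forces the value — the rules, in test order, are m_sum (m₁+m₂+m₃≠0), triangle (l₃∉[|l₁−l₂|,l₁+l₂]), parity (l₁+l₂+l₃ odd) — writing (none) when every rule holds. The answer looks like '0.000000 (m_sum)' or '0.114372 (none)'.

m-sum 0 ✓  L=8 even ✓  0≤4≤4 ✓
Π(2lᵢ+1) = 5×5×9 = 225
triangle coeff Δ(2,2,4) = 1/630
Σ_t [0,0]: t=0:+1/16 = 1/16
(3j)²=2/35 [(2 2 4; 0 0 0)], sign=+1
Σ_t [0,0]: t=0:+1/36 = 1/36
(3j)²=8/315 [(2 2 4; -1 1 0)], sign=+1
⇒ 4πI² = 16/49
I = (+1)√(16/49/(4π)) = 0.16119702
No selection rule forces the value: the integral is nonzero (none).

0.161197 (none)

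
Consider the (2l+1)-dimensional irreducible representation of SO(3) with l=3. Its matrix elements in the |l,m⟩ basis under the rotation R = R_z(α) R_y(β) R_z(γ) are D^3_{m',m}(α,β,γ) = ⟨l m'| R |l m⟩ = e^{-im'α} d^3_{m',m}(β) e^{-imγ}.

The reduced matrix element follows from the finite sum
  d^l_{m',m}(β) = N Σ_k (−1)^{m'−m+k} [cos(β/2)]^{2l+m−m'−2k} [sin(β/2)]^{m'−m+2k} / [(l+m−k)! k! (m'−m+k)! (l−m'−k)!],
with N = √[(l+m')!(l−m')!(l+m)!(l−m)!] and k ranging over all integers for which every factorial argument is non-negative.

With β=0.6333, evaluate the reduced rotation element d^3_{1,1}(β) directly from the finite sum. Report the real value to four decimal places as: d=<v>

d=0.1548

d^3_{1,1}(β=0.6333) via the finite sum:
Half-angle: c=0.950284, s=0.311385. N=√(24·2·24·2)=48.000000
k∈{0,1,2} keeps every argument non-negative
  k=0: (−1)^0·48.0000/(48)·0.9503^6·0.3114^0 = +0.736411
  k=1: (−1)^1·48.0000/(6)·0.9503^4·0.3114^2 = -0.632555
  k=2: (−1)^2·48.0000/(8)·0.9503^2·0.3114^4 = +0.050939
d^3_{1,1}(0.6333) = +0.736411 -0.632555 +0.050939 = +0.154794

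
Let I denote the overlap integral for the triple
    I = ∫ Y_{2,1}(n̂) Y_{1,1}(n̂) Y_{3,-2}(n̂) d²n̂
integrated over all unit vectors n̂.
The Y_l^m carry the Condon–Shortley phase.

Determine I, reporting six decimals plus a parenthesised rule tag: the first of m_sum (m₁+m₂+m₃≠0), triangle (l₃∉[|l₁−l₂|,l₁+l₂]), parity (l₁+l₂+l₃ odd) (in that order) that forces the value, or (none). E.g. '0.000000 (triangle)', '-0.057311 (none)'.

0.261169 (none)

Checks pass: Σm=0; 6 even; l₃=3∈[1,3].
(2·2+1)(2·1+1)(2·3+1) = 105
Δ: 0! 4! 2! / 7! → 1/105
sum: t=0:+1/4 = 1/4
3j²(2 1 3; 0 0 0) = Δ·Π!·Σ² = 3/35  (sign -1)
sum: t=0:+1/12 = 1/12
3j²(2 1 3; 1 1 -2) = Δ·Π!·Σ² = 2/21  (sign -1)
combine: 4πI² = 105·3/35·2/21 = 6/7
take √, sign +1: I = 0.26116903
No selection rule forces the value: the integral is nonzero (none).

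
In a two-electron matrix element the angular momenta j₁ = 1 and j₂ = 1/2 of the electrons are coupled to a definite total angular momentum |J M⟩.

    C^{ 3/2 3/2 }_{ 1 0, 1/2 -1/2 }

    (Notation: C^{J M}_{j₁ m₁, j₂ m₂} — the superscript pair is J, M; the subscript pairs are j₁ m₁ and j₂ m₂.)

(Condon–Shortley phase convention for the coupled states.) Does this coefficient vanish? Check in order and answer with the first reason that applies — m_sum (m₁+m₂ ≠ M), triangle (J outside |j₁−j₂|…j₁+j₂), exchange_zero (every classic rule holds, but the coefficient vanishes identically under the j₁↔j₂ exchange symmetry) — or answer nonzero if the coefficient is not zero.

m_sum

m-sum: m₁+m₂ = 0+(-1/2) = -1/2, M = 3/2  ✗ ⇒ coefficient is 0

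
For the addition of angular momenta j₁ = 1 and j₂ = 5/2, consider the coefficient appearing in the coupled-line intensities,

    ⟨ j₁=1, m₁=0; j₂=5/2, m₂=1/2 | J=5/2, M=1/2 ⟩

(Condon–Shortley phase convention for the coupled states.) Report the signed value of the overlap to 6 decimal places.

√[6·1!1!4!/7! · 1!1!3!2!3!2!] = √(144/35)
  +(−1)^0/∏(0,1,1,3,0,1)! = 1/6  (running 1/6)
  +(−1)^1/∏(1,0,0,2,1,2)! = -1/4  (running -1/12)
⟨..|..⟩ = √(144/35)·(-1/12) = -0.169031

-0.169031  (= −√(1/35))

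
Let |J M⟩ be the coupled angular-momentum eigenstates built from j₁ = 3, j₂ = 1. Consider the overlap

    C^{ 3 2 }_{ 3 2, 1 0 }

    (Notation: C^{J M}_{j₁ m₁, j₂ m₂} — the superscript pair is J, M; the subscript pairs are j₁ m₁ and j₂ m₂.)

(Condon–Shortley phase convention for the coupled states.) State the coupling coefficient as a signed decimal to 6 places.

j₁+j₂−J=1  J+j₁−j₂=5  J−j₁+j₂=1  j₁+j₂+J+1=8
(j₁±m₁, j₂±m₂, J±M) = (5,1,1,1,5,1)
P² = 300
sum k=0..1:
  [0] +1/24 = 1/24
  [1] −1/120 = -1/120
S = 1/30
C² = P²·S² = 1/3 ; C = +0.577350

+√(1/3) ≈ +0.577350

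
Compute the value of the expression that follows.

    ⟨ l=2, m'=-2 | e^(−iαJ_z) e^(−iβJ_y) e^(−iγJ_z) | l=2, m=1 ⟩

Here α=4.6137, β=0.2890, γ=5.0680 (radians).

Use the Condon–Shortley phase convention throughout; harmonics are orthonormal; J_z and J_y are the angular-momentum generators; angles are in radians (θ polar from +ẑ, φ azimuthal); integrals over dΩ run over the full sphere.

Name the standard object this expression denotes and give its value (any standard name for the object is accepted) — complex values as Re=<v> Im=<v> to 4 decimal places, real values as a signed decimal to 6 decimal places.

Wigner D-matrix element, Re=-0.0031 Im=-0.0050

This is a Wigner D-matrix element — the rotation-matrix element ⟨l m'| R(α,β,γ) |l m⟩ in the angular-momentum basis.
D^2_{-2,1}(4.6137,0.2890,5.0680) = e^{-i·-2·4.6137}·d^2_{-2,1}(0.2890)·e^{-i·1·5.0680}. Compute d first:
c=cos(0.289000/2)=0.989578, s=sin(0.289000/2)=0.143998; N=√[1·24·6·1]=12.000000
k: max(0,(1)−(-2))=3 … min(2+(1),2−(-2))=3
  k=3: (−1)^0·12.0000/(6)·0.9896^1·0.1440^3 = +0.005909
d^2_{-2,1}(0.2890) = +0.005909
Phases: e^{-i·(-2)·4.6137}=-0.980584+0.196099i, e^{-i·(1)·5.0680}=+0.348163+0.937434i ⇒ D=-0.003104-0.005029i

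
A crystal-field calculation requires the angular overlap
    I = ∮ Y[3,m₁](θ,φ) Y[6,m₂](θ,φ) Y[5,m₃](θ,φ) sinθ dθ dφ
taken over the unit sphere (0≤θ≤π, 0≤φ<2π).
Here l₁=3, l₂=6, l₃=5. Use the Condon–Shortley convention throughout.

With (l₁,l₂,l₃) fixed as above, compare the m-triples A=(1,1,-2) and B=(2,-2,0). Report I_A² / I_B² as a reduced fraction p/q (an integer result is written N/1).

l's match ⇒ only the (l;m) 3-j factors differ between A and B.
A: triangle coeff Δ(3,6,5) = 1/675675; Σ_t [0,2]: t=0:+1/241920 t=1:−1/8640 t=2:+1/5760 = 1/16128; (3j)²=5/1001 [(3 6 5; 1 1 -2)], sign=-1
B: triangle coeff Δ(3,6,5) = 1/675675; Σ_t [0,1]: t=0:+1/13824 t=1:−1/8640 = -1/23040; (3j)²=2/429 [(3 6 5; 2 -2 0)], sign=+1
I_A²/I_B² = (5/1001)/(2/429) = 15/14

15/14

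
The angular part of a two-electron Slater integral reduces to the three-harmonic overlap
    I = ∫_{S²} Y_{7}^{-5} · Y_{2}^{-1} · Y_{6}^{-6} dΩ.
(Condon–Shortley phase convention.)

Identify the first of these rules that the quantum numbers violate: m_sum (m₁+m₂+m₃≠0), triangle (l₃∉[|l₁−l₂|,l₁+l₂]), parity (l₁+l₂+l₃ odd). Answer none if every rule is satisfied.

m_sum

Σmᵢ = -12  ✗
l₃∈[|l₁−l₂|,l₁+l₂]=[5,9], have l₃=6
Σlᵢ = 15 ⇒ odd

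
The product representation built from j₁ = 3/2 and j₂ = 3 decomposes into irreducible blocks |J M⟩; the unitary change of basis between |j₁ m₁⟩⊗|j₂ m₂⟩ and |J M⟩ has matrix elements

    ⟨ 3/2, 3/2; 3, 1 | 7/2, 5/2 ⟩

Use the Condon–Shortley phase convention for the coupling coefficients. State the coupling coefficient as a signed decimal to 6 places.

j₁+j₂−J=1  J+j₁−j₂=2  J−j₁+j₂=5  j₁+j₂+J+1=9
(j₁±m₁, j₂±m₂, J±M) = (3,0,4,2,6,1)
P² = 7680/7
sum k=0..0:
  [0] +1/48 = 1/48
S = 1/48
C² = P²·S² = 10/21 ; C = +0.690066

+0.690066  (= +√(10/21))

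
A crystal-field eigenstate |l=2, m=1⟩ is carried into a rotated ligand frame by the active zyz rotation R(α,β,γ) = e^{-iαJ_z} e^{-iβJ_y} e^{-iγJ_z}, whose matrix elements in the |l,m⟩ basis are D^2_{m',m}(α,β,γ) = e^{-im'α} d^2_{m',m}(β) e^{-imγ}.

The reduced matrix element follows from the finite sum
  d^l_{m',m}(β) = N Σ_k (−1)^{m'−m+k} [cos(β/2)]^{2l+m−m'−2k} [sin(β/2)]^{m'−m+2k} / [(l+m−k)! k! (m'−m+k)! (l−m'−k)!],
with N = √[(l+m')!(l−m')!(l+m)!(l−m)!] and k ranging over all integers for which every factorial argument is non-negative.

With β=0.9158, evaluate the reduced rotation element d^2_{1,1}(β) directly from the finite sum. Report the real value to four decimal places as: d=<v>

d=0.1756

d^2_{1,1}(β=0.9158) via the finite sum:
c=cos(0.915800/2)=0.896983, s=sin(0.915800/2)=0.442065; N=√[6·1·6·1]=6.000000
Admissible k: 0..1 (factorial args all ≥0)
  k=0: (−1)^0·6.0000/(6)·0.8970^4·0.4421^0 = +0.647346
  k=1: (−1)^1·6.0000/(2)·0.8970^2·0.4421^2 = -0.471696
d^2_{1,1}(0.9158) = +0.647346 -0.471696 = +0.175650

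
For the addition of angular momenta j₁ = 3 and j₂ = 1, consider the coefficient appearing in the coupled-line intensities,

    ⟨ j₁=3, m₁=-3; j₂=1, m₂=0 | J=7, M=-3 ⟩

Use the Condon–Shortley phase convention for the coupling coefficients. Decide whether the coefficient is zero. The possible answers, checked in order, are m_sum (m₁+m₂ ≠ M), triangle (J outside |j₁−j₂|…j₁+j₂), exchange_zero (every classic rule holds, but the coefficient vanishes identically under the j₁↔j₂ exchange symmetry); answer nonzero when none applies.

triangle

m-sum: m₁+m₂ = -3+0 = -3, M = -3  ✓
triangle: need |j₁−j₂| ≤ J ≤ j₁+j₂, i.e. J ∈ [2, 4]; J = 7 is outside ✗ ⇒ coefficient is 0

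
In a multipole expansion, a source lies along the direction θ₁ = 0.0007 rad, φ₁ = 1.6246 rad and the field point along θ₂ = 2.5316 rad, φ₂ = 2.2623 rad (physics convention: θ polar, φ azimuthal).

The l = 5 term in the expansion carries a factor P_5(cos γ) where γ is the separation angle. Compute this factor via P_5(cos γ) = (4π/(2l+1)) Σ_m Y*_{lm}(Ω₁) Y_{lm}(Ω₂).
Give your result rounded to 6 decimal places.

Term-by-term m-sum for l=5 (normalisation 4π/11 = 1.142397):
  [-5]  conj(Y_{5,-5})(Ω₁) = -0.00000 + 0.00000j ; Y_{5,-5}(Ω₂) = 0.00890 + 0.02722j ; Δ = -0.00000 + 0.00000j
  [-4]  conj(Y_{5,-4})(Ω₁) = 0.00000 + 0.00000j ; Y_{5,-4}(Ω₂) = 0.12053 + 0.04752j ; Δ = 0.00000 + 0.00000j
  [-3]  conj(Y_{5,-3})(Ω₁) = 0.00000 - 0.00000j ; Y_{5,-3}(Ω₂) = 0.28744 - 0.15842j ; Δ = -0.00000 - 0.00000j
  [-2]  conj(Y_{5,-2})(Ω₁) = -0.00000 - 0.00000j ; Y_{5,-2}(Ω₂) = 0.08642 - 0.45479j ; Δ = -0.00000 + 0.00000j
  [-1]  conj(Y_{5,-1})(Ω₁) = -0.00010 + 0.00179j ; Y_{5,-1}(Ω₂) = -0.12553 - 0.15163j ; Δ = 0.00028 - 0.00021j
  [+0]  conj(Y_{5,0})(Ω₁) = 0.93560 + 0.00000j ; Y_{5,0}(Ω₂) = 0.34439 + 0.00000j ; Δ = 0.32221 + 0.00000j
  [+1]  conj(Y_{5,1})(Ω₁) = 0.00010 + 0.00179j ; Y_{5,1}(Ω₂) = 0.12553 - 0.15163j ; Δ = 0.00028 + 0.00021j
  [+2]  conj(Y_{5,2})(Ω₁) = -0.00000 + 0.00000j ; Y_{5,2}(Ω₂) = 0.08642 + 0.45479j ; Δ = -0.00000 - 0.00000j
  [+3]  conj(Y_{5,3})(Ω₁) = -0.00000 - 0.00000j ; Y_{5,3}(Ω₂) = -0.28744 - 0.15842j ; Δ = -0.00000 + 0.00000j
  [+4]  conj(Y_{5,4})(Ω₁) = 0.00000 - 0.00000j ; Y_{5,4}(Ω₂) = 0.12053 - 0.04752j ; Δ = 0.00000 - 0.00000j
  [+5]  conj(Y_{5,5})(Ω₁) = 0.00000 + 0.00000j ; Y_{5,5}(Ω₂) = -0.00890 + 0.02722j ; Δ = -0.00000 - 0.00000j
Accumulated sum 0.32278 + 0.00000j; after 4π/(2l+1) scaling, 0.36874 + 0.00000j ⇒ P_5 = 0.368742

0.368742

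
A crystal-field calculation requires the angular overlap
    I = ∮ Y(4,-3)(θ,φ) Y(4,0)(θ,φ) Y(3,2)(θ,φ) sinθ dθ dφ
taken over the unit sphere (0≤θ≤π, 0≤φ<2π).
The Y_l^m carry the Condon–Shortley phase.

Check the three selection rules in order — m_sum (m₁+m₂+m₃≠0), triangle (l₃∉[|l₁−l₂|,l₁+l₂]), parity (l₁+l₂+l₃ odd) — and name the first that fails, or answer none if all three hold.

azimuthal sum: -3 + 0 + 2 = -1  ✗
0 ≤ 3 ≤ 8 (triangle on l)
L = 4 + 4 + 3 = 11 (odd)

m_sum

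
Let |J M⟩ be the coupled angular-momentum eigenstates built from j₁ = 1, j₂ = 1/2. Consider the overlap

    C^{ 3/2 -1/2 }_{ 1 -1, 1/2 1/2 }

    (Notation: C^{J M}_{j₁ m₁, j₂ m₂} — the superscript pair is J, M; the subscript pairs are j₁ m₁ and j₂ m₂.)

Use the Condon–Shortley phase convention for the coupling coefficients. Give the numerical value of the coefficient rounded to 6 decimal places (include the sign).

√[4·0!2!1!/4! · 0!2!1!0!1!2!] = √(4/3)
  +(−1)^0/∏(0,0,2,1,0,0)! = 1/2  (running 1/2)
⟨..|..⟩ = √(4/3)·(1/2) = +0.577350

+√(1/3) ≈ +0.577350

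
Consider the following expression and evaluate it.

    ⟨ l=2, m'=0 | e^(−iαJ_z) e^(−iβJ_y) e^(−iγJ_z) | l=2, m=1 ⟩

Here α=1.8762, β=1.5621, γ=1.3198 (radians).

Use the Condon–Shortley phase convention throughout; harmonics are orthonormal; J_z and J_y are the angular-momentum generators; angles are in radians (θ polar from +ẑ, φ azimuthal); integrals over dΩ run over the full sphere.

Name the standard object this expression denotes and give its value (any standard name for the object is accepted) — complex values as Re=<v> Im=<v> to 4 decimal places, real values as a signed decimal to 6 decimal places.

This is a Wigner D-matrix element — the rotation-matrix element ⟨l m'| R(α,β,γ) |l m⟩ in the angular-momentum basis.
D^2_{0,1}(1.8762,1.5621,1.3198) = e^{-i·0·1.8762}·d^2_{0,1}(1.5621)·e^{-i·1·1.3198}. Compute d first:
With c≡cos(β/2)=0.710175 and s≡sin(β/2)=0.704025, N=[2·2·6·1]^{1/2}=4.898979
k∈{1,2} keeps every argument non-negative
  k=1: (−1)^0·4.8990/(2)·0.7102^3·0.7040^1 = +0.617674
  k=2: (−1)^1·4.8990/(2)·0.7102^1·0.7040^3 = -0.607024
d^2_{0,1}(1.5621) = +0.617674 -0.607024 = +0.010650
Attach z-rotation phases: D = e^{-i(0)(1.8762)}·(+0.010650)·e^{-i(1)(1.3198)} = +0.002645-0.010317i

Wigner D-matrix element, Re=0.0026 Im=-0.0103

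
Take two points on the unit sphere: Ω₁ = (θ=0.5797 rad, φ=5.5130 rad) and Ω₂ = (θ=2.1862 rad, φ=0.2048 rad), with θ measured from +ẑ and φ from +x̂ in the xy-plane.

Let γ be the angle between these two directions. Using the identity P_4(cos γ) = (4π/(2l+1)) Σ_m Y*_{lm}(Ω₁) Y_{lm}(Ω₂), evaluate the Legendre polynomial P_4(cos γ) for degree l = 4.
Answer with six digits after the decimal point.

0.185879

Addition theorem: P_4(cos γ) = (4π/9) Σ_m Y*_{lm}(Ω₁) Y_{lm}(Ω₂), m = −4…4:
  m=-4: Y*=-0.03977 - 0.00242j  Y=0.13432 - 0.14373j  product -0.00569 + 0.00539j
  m=-3: Y*=-0.11603 - 0.12713j  Y=-0.32144 + 0.22677j  product 0.06613 + 0.01455j
  m=-2: Y*=0.01191 - 0.39124j  Y=0.27268 - 0.11839j  product -0.04307 - 0.10810j
  m=-1: Y*=0.29562 - 0.28676j  Y=0.14567 - 0.03026j  product 0.03439 - 0.05072j
  m=+0: Y*=-0.09003 + 0.00000j  Y=-0.32906 + 0.00000j  product 0.02962 + 0.00000j
  m=+1: Y*=-0.29562 - 0.28676j  Y=-0.14567 - 0.03026j  product 0.03439 + 0.05072j
  m=+2: Y*=0.01191 + 0.39124j  Y=0.27268 + 0.11839j  product -0.04307 + 0.10810j
  m=+3: Y*=0.11603 - 0.12713j  Y=0.32144 + 0.22677j  product 0.06613 - 0.01455j
  m=+4: Y*=-0.03977 + 0.00242j  Y=0.13432 + 0.14373j  product -0.00569 - 0.00539j
Total Σ_m = 0.13313 + 0.00000j. Multiply by 1.396263: 0.18588 + 0.00000j. P_4(cos γ) = 0.185879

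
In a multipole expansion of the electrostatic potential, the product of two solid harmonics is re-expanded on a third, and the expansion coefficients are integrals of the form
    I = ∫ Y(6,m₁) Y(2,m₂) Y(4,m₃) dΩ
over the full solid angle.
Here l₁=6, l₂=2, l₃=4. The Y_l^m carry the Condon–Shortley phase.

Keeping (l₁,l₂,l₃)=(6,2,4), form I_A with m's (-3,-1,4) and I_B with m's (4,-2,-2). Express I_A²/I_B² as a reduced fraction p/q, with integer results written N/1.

l's match ⇒ only the (l;m) 3-j factors differ between A and B.
A: triangle coeff Δ(6,2,4) = 1/6435; Σ_t [1,1]: t=1:−1/241920 = -1/241920; (3j)²=1/715 [(6 2 4; -3 -1 4)], sign=-1
B: triangle coeff Δ(6,2,4) = 1/6435; Σ_t [0,0]: t=0:+1/34560 = 1/34560; (3j)²=14/429 [(6 2 4; 4 -2 -2)], sign=+1
I_A²/I_B² = (1/715)/(14/429) = 3/70

3/70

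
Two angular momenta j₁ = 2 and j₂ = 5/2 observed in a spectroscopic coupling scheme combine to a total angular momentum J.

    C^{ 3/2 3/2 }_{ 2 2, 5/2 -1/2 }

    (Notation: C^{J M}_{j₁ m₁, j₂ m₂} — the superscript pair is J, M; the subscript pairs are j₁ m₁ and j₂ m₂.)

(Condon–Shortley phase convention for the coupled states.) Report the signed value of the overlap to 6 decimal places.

+0.338062

√[4·3!1!2!/7! · 4!0!2!3!3!0!] = √(576/35)
  +(−1)^0/∏(0,3,0,2,1,0)! = 1/12  (running 1/12)
⟨..|..⟩ = √(576/35)·(1/12) = +0.338062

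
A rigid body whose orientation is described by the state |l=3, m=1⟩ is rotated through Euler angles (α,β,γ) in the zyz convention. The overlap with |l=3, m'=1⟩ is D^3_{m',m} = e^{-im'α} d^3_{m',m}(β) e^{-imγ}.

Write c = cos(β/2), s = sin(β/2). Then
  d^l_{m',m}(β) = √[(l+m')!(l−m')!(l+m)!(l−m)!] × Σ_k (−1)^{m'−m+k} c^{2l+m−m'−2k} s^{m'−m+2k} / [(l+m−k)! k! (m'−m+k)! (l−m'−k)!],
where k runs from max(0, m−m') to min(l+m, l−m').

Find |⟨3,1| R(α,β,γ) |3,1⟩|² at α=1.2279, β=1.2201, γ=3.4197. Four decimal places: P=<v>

P=0.2003

Split into d^3_{1,1}(β=1.2201) × two z-phases.
With c≡cos(β/2)=0.819619 and s≡sin(β/2)=0.572908, N=[24·2·24·2]^{1/2}=48.000000
k∈{0,1,2} keeps every argument non-negative
  k=0: (−1)^0·48.0000/(48)·0.8196^6·0.5729^0 = +0.303161
  k=1: (−1)^1·48.0000/(6)·0.8196^4·0.5729^2 = -1.184975
  k=2: (−1)^2·48.0000/(8)·0.8196^2·0.5729^4 = +0.434227
d^3_{1,1}(1.2201) = +0.303161 -1.184975 +0.434227 = -0.447588
|D^3_{1,1}|² = |d^3_{1,1}(β)|² = (-0.447588)² = 0.200335 (the z-rotation phases have unit modulus)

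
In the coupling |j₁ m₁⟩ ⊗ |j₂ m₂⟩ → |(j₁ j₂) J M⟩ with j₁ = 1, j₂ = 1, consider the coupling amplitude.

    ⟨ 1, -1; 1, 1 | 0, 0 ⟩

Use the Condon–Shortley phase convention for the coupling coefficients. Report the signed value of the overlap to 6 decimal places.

+0.577350

j₁+j₂−J=2  J+j₁−j₂=0  J−j₁+j₂=0  j₁+j₂+J+1=3
(j₁±m₁, j₂±m₂, J±M) = (0,2,2,0,0,0)
P² = 4/3
sum k=2..2:
  [2] +1/2 = 1/2
S = 1/2
C² = P²·S² = 1/3 ; C = +0.577350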